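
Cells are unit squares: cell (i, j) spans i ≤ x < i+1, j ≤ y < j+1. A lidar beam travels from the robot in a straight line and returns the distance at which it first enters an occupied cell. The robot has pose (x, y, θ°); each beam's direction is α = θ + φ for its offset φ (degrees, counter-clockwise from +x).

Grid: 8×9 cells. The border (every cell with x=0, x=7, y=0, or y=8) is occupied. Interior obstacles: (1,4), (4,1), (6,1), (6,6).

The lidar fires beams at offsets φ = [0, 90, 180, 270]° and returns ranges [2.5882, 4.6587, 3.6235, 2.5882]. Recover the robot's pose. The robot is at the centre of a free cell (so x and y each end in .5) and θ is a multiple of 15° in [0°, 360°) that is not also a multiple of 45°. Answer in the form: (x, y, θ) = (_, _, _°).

(x, y, θ) = (3.5, 5.5, 165°)

Candidates: 38 free-cell centres × 16 headings = 608 poses. Raycast each; keep the one whose scan matches to 4 dp.
  (3.5, 4.5, 120°): beam 1 = 4.0415 ≠ 2.5882 ✗
  (5.5, 1.5, 240°): beam 1 = 0.5774 ≠ 2.5882 ✗
  (3.5, 1.5, 30°): beam 1 = 0.5774 ≠ 2.5882 ✗
  …
  (3.5, 5.5, 165°): r_1=2.5882, r_2=4.6587, r_3=3.6235, r_4=2.5882 — all match ✓
No second candidate reproduces the full scan.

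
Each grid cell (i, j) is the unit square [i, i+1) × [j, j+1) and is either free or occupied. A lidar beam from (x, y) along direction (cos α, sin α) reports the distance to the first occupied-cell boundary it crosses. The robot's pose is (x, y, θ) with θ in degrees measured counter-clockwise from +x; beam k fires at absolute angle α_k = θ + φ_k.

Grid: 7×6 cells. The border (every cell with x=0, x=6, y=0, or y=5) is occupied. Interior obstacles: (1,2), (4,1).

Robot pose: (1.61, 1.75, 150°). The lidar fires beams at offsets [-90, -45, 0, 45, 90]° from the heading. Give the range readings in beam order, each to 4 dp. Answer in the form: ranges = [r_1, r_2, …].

beam 1: φ=-90°, α=60°
  cosα=0.5000 sinα=0.8660 | (1,1) | tMaxX 0.7800 tMaxY 0.2887 | tΔX 2.0000 tΔY 1.1547
    t=0.2887 [y] (1,2) — stop
  → r_1 = 0.2887
beam 2: φ=-45°, α=105°
  cosα=-0.2588 sinα=0.9659 | (1,1) | tMaxX 2.3569 tMaxY 0.2588 | tΔX 3.8637 tΔY 1.0353
    t=0.2588 [y] (1,2) — stop
  → r_2 = 0.2588
beam 3: φ=0°, α=150°
  cosα=-0.8660 sinα=0.5000 | (1,1) | tMaxX 0.7044 tMaxY 0.5000 | tΔX 1.1547 tΔY 2.0000
    t=0.5000 [y] (1,2) — stop
  → r_3 = 0.5000
beam 4: φ=45°, α=195°
  cosα=-0.9659 sinα=-0.2588 | (1,1) | tMaxX 0.6315 tMaxY 2.8978 | tΔX 1.0353 tΔY 3.8637
    t=0.6315 [x] (0,1) — stop
  → r_4 = 0.6315
beam 5: φ=90°, α=240°
  cosα=-0.5000 sinα=-0.8660 | (1,1) | tMaxX 1.2200 tMaxY 0.8660 | tΔX 2.0000 tΔY 1.1547
    t=0.8660 [y] (1,0) — stop
  → r_5 = 0.8660

ranges = [0.2887, 0.2588, 0.5000, 0.6315, 0.8660]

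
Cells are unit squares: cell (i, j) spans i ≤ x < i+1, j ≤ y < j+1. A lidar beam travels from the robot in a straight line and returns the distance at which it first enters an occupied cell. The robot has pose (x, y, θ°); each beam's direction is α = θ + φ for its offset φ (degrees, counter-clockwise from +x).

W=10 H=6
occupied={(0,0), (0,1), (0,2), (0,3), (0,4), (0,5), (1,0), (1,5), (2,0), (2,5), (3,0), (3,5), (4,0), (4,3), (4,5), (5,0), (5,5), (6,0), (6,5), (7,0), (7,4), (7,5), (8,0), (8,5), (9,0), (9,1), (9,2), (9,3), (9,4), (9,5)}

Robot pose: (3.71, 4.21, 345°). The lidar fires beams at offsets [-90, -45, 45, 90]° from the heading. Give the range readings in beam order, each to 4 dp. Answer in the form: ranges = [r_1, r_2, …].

beam 1: φ=-90°, α=255°
  direction (-0.2588, -0.9659); cell (3,4); t to first gridline: x 2.7432, y 0.2174 (then +3.8637 / +1.0353)
    (3,3) via y @ 0.2174
    (3,2) via y @ 1.2527
    (3,1) via y @ 2.2880
    (2,1) via x @ 2.7432
    (2,0) via y @ 3.3232  # hit
  → r_1 = 3.3232
beam 2: φ=-45°, α=300°
  direction (0.5000, -0.8660); cell (3,4); t to first gridline: x 0.5800, y 0.2425 (then +2.0000 / +1.1547)
    (3,3) via y @ 0.2425
    (4,3) via x @ 0.5800  # hit
  → r_2 = 0.5800
beam 3: φ=45°, α=30°
  direction (0.8660, 0.5000); cell (3,4); t to first gridline: x 0.3349, y 1.5800 (then +1.1547 / +2.0000)
    (4,4) via x @ 0.3349
    (5,4) via x @ 1.4896
    (5,5) via y @ 1.5800  # hit
  → r_3 = 1.5800
beam 4: φ=90°, α=75°
  direction (0.2588, 0.9659); cell (3,4); t to first gridline: x 1.1205, y 0.8179 (then +3.8637 / +1.0353)
    (3,5) via y @ 0.8179  # hit
  → r_4 = 0.8179

ranges = [3.3232, 0.5800, 1.5800, 0.8179]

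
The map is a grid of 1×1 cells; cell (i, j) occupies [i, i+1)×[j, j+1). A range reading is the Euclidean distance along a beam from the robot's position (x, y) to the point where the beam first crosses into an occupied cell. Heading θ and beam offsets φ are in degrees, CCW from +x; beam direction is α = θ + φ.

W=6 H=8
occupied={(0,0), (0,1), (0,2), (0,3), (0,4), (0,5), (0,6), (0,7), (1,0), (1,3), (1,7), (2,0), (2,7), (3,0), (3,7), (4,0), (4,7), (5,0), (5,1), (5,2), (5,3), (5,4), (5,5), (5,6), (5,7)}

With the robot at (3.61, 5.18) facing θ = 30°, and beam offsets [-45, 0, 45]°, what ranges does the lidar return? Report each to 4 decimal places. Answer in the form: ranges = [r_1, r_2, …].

ranges = [1.4390, 1.6050, 1.8842]

beam 1: φ=-45°, α=345°
  d=(0.9659,-0.2588)  start (3,5)  tX=0.4038 tY=0.6955  stride 1/|dx|=1.0353 1/|dy|=3.8637
    cross x-line → (4,5), t=0.4038
    cross y-line → (4,4), t=0.6955
    cross x-line → (5,4), t=1.4390 (wall)
  → r_1 = 1.4390
beam 2: φ=0°, α=30°
  d=(0.8660,0.5000)  start (3,5)  tX=0.4503 tY=1.6400  stride 1/|dx|=1.1547 1/|dy|=2.0000
    cross x-line → (4,5), t=0.4503
    cross x-line → (5,5), t=1.6050 (wall)
  → r_2 = 1.6050
beam 3: φ=45°, α=75°
  d=(0.2588,0.9659)  start (3,5)  tX=1.5068 tY=0.8489  stride 1/|dx|=3.8637 1/|dy|=1.0353
    cross y-line → (3,6), t=0.8489
    cross x-line → (4,6), t=1.5068
    cross y-line → (4,7), t=1.8842 (wall)
  → r_3 = 1.8842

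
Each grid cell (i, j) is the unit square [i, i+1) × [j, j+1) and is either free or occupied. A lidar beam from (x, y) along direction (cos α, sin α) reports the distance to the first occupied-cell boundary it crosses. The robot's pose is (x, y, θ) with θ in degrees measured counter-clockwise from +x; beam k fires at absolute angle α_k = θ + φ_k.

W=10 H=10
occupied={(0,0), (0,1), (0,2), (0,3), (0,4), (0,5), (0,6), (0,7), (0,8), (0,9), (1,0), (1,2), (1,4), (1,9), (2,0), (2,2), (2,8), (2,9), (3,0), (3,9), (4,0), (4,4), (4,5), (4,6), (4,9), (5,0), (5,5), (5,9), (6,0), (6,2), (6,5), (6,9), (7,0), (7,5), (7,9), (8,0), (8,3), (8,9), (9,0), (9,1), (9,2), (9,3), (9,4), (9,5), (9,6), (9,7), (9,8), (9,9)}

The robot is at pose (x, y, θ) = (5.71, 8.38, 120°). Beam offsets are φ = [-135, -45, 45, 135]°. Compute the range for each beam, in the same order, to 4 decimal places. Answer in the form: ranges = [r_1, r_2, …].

ranges = [3.4061, 0.6419, 2.3955, 2.4640]

beam 1: φ=-135°, α=345°
  d=(0.9659,-0.2588)  start (5,8)  tX=0.3002 tY=1.4682  stride 1/|dx|=1.0353 1/|dy|=3.8637
    cross x-line → (6,8), t=0.3002
    cross x-line → (7,8), t=1.3355
    cross y-line → (7,7), t=1.4682
    cross x-line → (8,7), t=2.3708
    cross x-line → (9,7), t=3.4061 (wall)
  → r_1 = 3.4061
beam 2: φ=-45°, α=75°
  d=(0.2588,0.9659)  start (5,8)  tX=1.1205 tY=0.6419  stride 1/|dx|=3.8637 1/|dy|=1.0353
    cross y-line → (5,9), t=0.6419 (wall)
  → r_2 = 0.6419
beam 3: φ=45°, α=165°
  d=(-0.9659,0.2588)  start (5,8)  tX=0.7350 tY=2.3955  stride 1/|dx|=1.0353 1/|dy|=3.8637
    cross x-line → (4,8), t=0.7350
    cross x-line → (3,8), t=1.7703
    cross y-line → (3,9), t=2.3955 (wall)
  → r_3 = 2.3955
beam 4: φ=135°, α=255°
  d=(-0.2588,-0.9659)  start (5,8)  tX=2.7432 tY=0.3934  stride 1/|dx|=3.8637 1/|dy|=1.0353
    cross y-line → (5,7), t=0.3934
    cross y-line → (5,6), t=1.4287
    cross y-line → (5,5), t=2.4640 (wall)
  → r_4 = 2.4640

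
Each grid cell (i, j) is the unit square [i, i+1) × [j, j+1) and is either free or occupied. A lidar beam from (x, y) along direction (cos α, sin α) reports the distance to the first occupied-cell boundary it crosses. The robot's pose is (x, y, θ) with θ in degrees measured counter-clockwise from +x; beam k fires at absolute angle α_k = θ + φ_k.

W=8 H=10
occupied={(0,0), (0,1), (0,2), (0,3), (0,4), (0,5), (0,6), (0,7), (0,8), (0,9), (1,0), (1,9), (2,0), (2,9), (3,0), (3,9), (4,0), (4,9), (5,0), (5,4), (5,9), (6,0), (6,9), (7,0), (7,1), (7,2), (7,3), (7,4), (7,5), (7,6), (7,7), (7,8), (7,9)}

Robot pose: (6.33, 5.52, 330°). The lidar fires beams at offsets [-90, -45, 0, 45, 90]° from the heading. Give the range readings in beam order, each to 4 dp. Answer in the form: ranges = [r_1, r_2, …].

ranges = [0.6600, 2.5887, 0.7736, 0.6936, 1.3400]

beam 1: φ=-90°, α=240°
  cosα=-0.5000 sinα=-0.8660 | (6,5) | tMaxX 0.6600 tMaxY 0.6004 | tΔX 2.0000 tΔY 1.1547
    t=0.6004 [y] (6,4)
    t=0.6600 [x] (5,4) — stop
  → r_1 = 0.6600
beam 2: φ=-45°, α=285°
  cosα=0.2588 sinα=-0.9659 | (6,5) | tMaxX 2.5887 tMaxY 0.5383 | tΔX 3.8637 tΔY 1.0353
    t=0.5383 [y] (6,4)
    t=1.5736 [y] (6,3)
    t=2.5887 [x] (7,3) — stop
  → r_2 = 2.5887
beam 3: φ=0°, α=330°
  cosα=0.8660 sinα=-0.5000 | (6,5) | tMaxX 0.7736 tMaxY 1.0400 | tΔX 1.1547 tΔY 2.0000
    t=0.7736 [x] (7,5) — stop
  → r_3 = 0.7736
beam 4: φ=45°, α=15°
  cosα=0.9659 sinα=0.2588 | (6,5) | tMaxX 0.6936 tMaxY 1.8546 | tΔX 1.0353 tΔY 3.8637
    t=0.6936 [x] (7,5) — stop
  → r_4 = 0.6936
beam 5: φ=90°, α=60°
  cosα=0.5000 sinα=0.8660 | (6,5) | tMaxX 1.3400 tMaxY 0.5543 | tΔX 2.0000 tΔY 1.1547
    t=0.5543 [y] (6,6)
    t=1.3400 [x] (7,6) — stop
  → r_5 = 1.3400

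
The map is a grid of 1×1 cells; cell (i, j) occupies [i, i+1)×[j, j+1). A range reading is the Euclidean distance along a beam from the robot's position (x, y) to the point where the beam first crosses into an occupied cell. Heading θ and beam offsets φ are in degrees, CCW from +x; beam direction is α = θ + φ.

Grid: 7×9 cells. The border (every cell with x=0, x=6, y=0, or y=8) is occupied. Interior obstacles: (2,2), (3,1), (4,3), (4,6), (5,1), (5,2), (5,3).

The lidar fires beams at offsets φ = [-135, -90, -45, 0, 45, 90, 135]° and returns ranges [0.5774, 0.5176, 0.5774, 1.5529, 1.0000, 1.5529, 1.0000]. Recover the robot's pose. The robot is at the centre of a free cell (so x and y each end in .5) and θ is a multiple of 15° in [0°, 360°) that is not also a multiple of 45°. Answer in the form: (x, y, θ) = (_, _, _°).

(x, y, θ) = (4.5, 2.5, 165°)

The pose lattice has 28·16 = 448 candidates. Test each by forward raycasting.
  (2.5, 1.5, 300°): beam 1 = 1.5529 ≠ 0.5774 ✗
  (3.5, 2.5, 240°): beam 1 = 5.6940 ≠ 0.5774 ✗
  (5.5, 6.5, 30°): beam 1 = 2.5882 ≠ 0.5774 ✗
  (4.5, 7.5, 120°): beam 1 = 1.5529 ≠ 0.5774 ✗
  …
  (4.5, 2.5, 165°): r_1=0.5774, r_2=0.5176, r_3=0.5774, r_4=1.5529, r_5=1.0000, r_6=1.5529, r_7=1.0000 — all match ✓
No second candidate reproduces the full scan.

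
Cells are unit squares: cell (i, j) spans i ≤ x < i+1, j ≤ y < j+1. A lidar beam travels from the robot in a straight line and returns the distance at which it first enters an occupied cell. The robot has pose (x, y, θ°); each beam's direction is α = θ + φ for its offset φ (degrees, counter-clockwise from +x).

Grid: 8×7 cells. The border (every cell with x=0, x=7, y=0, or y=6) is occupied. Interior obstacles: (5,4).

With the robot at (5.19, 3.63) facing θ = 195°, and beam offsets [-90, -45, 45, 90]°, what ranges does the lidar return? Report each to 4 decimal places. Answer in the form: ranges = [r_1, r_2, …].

beam 1: φ=-90°, α=105°
  d=(-0.2588,0.9659)  start (5,3)  tX=0.7341 tY=0.3831  stride 1/|dx|=3.8637 1/|dy|=1.0353
    cross y-line → (5,4), t=0.3831 (wall)
  → r_1 = 0.3831
beam 2: φ=-45°, α=150°
  d=(-0.8660,0.5000)  start (5,3)  tX=0.2194 tY=0.7400  stride 1/|dx|=1.1547 1/|dy|=2.0000
    cross x-line → (4,3), t=0.2194
    cross y-line → (4,4), t=0.7400
    cross x-line → (3,4), t=1.3741
    cross x-line → (2,4), t=2.5288
    cross y-line → (2,5), t=2.7400
    cross x-line → (1,5), t=3.6835
    cross y-line → (1,6), t=4.7400 (wall)
  → r_2 = 4.7400
beam 3: φ=45°, α=240°
  d=(-0.5000,-0.8660)  start (5,3)  tX=0.3800 tY=0.7275  stride 1/|dx|=2.0000 1/|dy|=1.1547
    cross x-line → (4,3), t=0.3800
    cross y-line → (4,2), t=0.7275
    cross y-line → (4,1), t=1.8822
    cross x-line → (3,1), t=2.3800
    cross y-line → (3,0), t=3.0369 (wall)
  → r_3 = 3.0369
beam 4: φ=90°, α=285°
  d=(0.2588,-0.9659)  start (5,3)  tX=3.1296 tY=0.6522  stride 1/|dx|=3.8637 1/|dy|=1.0353
    cross y-line → (5,2), t=0.6522
    cross y-line → (5,1), t=1.6875
    cross y-line → (5,0), t=2.7228 (wall)
  → r_4 = 2.7228

ranges = [0.3831, 4.7400, 3.0369, 2.7228]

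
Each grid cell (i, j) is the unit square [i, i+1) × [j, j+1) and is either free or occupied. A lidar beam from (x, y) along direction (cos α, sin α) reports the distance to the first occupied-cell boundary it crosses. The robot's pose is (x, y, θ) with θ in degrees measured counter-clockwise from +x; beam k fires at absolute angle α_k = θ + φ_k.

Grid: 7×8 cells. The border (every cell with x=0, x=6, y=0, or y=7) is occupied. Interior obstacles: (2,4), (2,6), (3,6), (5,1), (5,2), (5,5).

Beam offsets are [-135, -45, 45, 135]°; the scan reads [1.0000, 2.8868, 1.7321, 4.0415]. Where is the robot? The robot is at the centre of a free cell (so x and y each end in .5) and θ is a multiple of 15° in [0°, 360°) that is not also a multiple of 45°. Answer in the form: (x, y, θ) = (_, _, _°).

The pose lattice has 24·16 = 384 candidates. Test each by forward raycasting.
  (2.5, 3.5, 15°): beam 1 = 2.8868 ≠ 1.0000 ✗
  (1.5, 4.5, 195°): beam 1 = 1.7321 ≠ 1.0000 ✗
  (1.5, 5.5, 195°): beam 2 = 0.5774 ≠ 2.8868 ✗
  (4.5, 1.5, 15°): beam 1 = 0.5774 ≠ 1.0000 ✗
  …
  (3.5, 3.5, 285°): r_1=1.0000, r_2=2.8868, r_3=1.7321, r_4=4.0415 — all match ✓
Unique over the lattice → pose = (3.5, 3.5, 285°).

(x, y, θ) = (3.5, 3.5, 285°)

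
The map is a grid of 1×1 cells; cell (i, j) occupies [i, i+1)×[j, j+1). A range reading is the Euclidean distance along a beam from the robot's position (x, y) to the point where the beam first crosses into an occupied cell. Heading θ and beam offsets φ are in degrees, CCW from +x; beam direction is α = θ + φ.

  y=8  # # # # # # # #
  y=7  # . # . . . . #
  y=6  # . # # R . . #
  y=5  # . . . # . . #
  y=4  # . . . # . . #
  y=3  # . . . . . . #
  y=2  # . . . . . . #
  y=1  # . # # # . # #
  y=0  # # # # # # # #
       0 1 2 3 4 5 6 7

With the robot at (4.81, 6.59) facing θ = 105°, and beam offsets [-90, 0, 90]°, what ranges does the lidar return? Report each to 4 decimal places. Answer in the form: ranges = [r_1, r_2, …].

ranges = [2.2673, 1.4597, 0.8386]

beam 1: φ=-90°, α=15°
  d=(0.9659,0.2588)  start (4,6)  tX=0.1967 tY=1.5841  stride 1/|dx|=1.0353 1/|dy|=3.8637
    cross x-line → (5,6), t=0.1967
    cross x-line → (6,6), t=1.2320
    cross y-line → (6,7), t=1.5841
    cross x-line → (7,7), t=2.2673 (wall)
  → r_1 = 2.2673
beam 2: φ=0°, α=105°
  d=(-0.2588,0.9659)  start (4,6)  tX=3.1296 tY=0.4245  stride 1/|dx|=3.8637 1/|dy|=1.0353
    cross y-line → (4,7), t=0.4245
    cross y-line → (4,8), t=1.4597 (wall)
  → r_2 = 1.4597
beam 3: φ=90°, α=195°
  d=(-0.9659,-0.2588)  start (4,6)  tX=0.8386 tY=2.2796  stride 1/|dx|=1.0353 1/|dy|=3.8637
    cross x-line → (3,6), t=0.8386 (wall)
  → r_3 = 0.8386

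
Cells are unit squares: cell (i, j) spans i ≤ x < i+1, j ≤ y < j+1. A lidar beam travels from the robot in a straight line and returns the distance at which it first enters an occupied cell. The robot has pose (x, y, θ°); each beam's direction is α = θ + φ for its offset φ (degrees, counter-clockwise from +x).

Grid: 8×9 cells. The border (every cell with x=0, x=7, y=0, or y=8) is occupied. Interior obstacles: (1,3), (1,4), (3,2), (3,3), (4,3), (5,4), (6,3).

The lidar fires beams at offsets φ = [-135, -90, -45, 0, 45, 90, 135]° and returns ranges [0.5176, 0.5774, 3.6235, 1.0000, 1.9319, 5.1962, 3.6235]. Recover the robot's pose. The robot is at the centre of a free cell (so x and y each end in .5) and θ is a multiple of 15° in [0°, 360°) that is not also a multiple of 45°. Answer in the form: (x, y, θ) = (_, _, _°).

(x, y, θ) = (2.5, 4.5, 300°)

Enumerate (i+0.5, j+0.5, θ) over the 35 free cells and 16 admissible headings. For each, cast all 7 beams and compare to the given ranges.
  (6.5, 7.5, 345°): beam 1 = 5.1962 ≠ 0.5176 ✗
  (3.5, 7.5, 60°): beam 1 = 3.6235 ≠ 0.5176 ✗
  (3.5, 5.5, 60°): beam 1 = 1.5529 ≠ 0.5176 ✗
  …
  (2.5, 4.5, 300°): r_1=0.5176, r_2=0.5774, r_3=3.6235, r_4=1.0000, r_5=1.9319, r_6=5.1962, r_7=3.6235 — all match ✓
No second candidate reproduces the full scan.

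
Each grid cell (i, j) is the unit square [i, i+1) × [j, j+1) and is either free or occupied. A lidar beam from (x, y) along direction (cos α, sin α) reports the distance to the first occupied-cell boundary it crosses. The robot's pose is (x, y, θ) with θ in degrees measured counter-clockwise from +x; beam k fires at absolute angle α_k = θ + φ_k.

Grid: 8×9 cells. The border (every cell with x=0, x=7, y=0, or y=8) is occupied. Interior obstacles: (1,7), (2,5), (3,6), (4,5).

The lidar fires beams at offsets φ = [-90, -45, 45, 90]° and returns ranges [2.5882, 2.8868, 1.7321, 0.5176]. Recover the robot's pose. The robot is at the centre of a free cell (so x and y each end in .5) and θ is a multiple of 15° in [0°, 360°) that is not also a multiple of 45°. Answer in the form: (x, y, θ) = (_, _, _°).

(x, y, θ) = (4.5, 6.5, 75°)

Candidates: 38 free-cell centres × 16 headings = 608 poses. Raycast each; keep the one whose scan matches to 4 dp.
  (2.5, 7.5, 345°): beam 1 = 1.5529 ≠ 2.5882 ✗
  (3.5, 3.5, 105°): beam 1 = 3.6235 ≠ 2.5882 ✗
  (2.5, 2.5, 285°): beam 1 = 1.5529 ≠ 2.5882 ✗
  (5.5, 4.5, 120°): beam 1 = 1.7321 ≠ 2.5882 ✗
  …
  (4.5, 6.5, 75°): r_1=2.5882, r_2=2.8868, r_3=1.7321, r_4=0.5176 — all match ✓
Unique over the lattice → pose = (4.5, 6.5, 75°).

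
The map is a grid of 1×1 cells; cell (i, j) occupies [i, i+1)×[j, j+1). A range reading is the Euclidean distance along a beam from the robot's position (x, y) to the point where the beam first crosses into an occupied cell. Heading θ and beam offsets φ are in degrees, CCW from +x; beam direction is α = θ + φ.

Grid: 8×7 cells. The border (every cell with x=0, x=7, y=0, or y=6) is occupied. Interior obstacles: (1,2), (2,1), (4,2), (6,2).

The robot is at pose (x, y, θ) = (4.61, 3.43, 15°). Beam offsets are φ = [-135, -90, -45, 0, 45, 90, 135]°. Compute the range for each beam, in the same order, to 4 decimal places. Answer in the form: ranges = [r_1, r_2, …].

ranges = [0.4965, 0.4452, 1.6050, 2.4743, 2.9676, 2.6607, 4.1685]

beam 1: φ=-135°, α=240°
  cosα=-0.5000 sinα=-0.8660 | (4,3) | tMaxX 1.2200 tMaxY 0.4965 | tΔX 2.0000 tΔY 1.1547
    t=0.4965 [y] (4,2) — stop
  → r_1 = 0.4965
beam 2: φ=-90°, α=285°
  cosα=0.2588 sinα=-0.9659 | (4,3) | tMaxX 1.5068 tMaxY 0.4452 | tΔX 3.8637 tΔY 1.0353
    t=0.4452 [y] (4,2) — stop
  → r_2 = 0.4452
beam 3: φ=-45°, α=330°
  cosα=0.8660 sinα=-0.5000 | (4,3) | tMaxX 0.4503 tMaxY 0.8600 | tΔX 1.1547 tΔY 2.0000
    t=0.4503 [x] (5,3)
    t=0.8600 [y] (5,2)
    t=1.6050 [x] (6,2) — stop
  → r_3 = 1.6050
beam 4: φ=0°, α=15°
  cosα=0.9659 sinα=0.2588 | (4,3) | tMaxX 0.4038 tMaxY 2.2023 | tΔX 1.0353 tΔY 3.8637
    t=0.4038 [x] (5,3)
    t=1.4390 [x] (6,3)
    t=2.2023 [y] (6,4)
    t=2.4743 [x] (7,4) — stop
  → r_4 = 2.4743
beam 5: φ=45°, α=60°
  cosα=0.5000 sinα=0.8660 | (4,3) | tMaxX 0.7800 tMaxY 0.6582 | tΔX 2.0000 tΔY 1.1547
    t=0.6582 [y] (4,4)
    t=0.7800 [x] (5,4)
    t=1.8129 [y] (5,5)
    t=2.7800 [x] (6,5)
    t=2.9676 [y] (6,6) — stop
  → r_5 = 2.9676
beam 6: φ=90°, α=105°
  cosα=-0.2588 sinα=0.9659 | (4,3) | tMaxX 2.3569 tMaxY 0.5901 | tΔX 3.8637 tΔY 1.0353
    t=0.5901 [y] (4,4)
    t=1.6254 [y] (4,5)
    t=2.3569 [x] (3,5)
    t=2.6607 [y] (3,6) — stop
  → r_6 = 2.6607
beam 7: φ=135°, α=150°
  cosα=-0.8660 sinα=0.5000 | (4,3) | tMaxX 0.7044 tMaxY 1.1400 | tΔX 1.1547 tΔY 2.0000
    t=0.7044 [x] (3,3)
    t=1.1400 [y] (3,4)
    t=1.8591 [x] (2,4)
    t=3.0138 [x] (1,4)
    t=3.1400 [y] (1,5)
    t=4.1685 [x] (0,5) — stop
  → r_7 = 4.1685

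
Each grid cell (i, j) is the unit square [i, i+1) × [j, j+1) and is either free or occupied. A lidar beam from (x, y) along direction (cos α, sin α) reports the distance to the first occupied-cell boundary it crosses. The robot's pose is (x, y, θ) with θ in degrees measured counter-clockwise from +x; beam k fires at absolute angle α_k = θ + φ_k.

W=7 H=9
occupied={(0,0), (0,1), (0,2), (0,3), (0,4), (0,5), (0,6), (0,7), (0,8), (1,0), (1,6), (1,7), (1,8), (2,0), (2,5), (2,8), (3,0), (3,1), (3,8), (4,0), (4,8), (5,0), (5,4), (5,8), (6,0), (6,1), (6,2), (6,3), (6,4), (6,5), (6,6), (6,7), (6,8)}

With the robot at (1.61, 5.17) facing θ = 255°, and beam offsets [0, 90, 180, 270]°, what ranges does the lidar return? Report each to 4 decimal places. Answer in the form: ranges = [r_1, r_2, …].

ranges = [2.3569, 0.4038, 0.8593, 0.6315]

beam 1: φ=0°, α=255°
  cosα=-0.2588 sinα=-0.9659 | (1,5) | tMaxX 2.3569 tMaxY 0.1760 | tΔX 3.8637 tΔY 1.0353
    t=0.1760 [y] (1,4)
    t=1.2113 [y] (1,3)
    t=2.2465 [y] (1,2)
    t=2.3569 [x] (0,2) — stop
  → r_1 = 2.3569
beam 2: φ=90°, α=345°
  cosα=0.9659 sinα=-0.2588 | (1,5) | tMaxX 0.4038 tMaxY 0.6568 | tΔX 1.0353 tΔY 3.8637
    t=0.4038 [x] (2,5) — stop
  → r_2 = 0.4038
beam 3: φ=180°, α=75°
  cosα=0.2588 sinα=0.9659 | (1,5) | tMaxX 1.5068 tMaxY 0.8593 | tΔX 3.8637 tΔY 1.0353
    t=0.8593 [y] (1,6) — stop
  → r_3 = 0.8593
beam 4: φ=270°, α=165°
  cosα=-0.9659 sinα=0.2588 | (1,5) | tMaxX 0.6315 tMaxY 3.2069 | tΔX 1.0353 tΔY 3.8637
    t=0.6315 [x] (0,5) — stop
  → r_4 = 0.6315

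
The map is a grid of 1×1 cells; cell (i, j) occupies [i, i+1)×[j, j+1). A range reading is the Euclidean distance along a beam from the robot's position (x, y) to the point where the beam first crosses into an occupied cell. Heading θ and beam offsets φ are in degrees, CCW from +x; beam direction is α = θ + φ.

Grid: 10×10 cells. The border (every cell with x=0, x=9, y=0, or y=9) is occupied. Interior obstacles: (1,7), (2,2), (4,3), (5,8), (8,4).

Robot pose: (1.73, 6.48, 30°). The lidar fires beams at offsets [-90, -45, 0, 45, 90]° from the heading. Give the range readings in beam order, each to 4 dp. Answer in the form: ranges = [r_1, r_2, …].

ranges = [6.3278, 6.4912, 3.7759, 0.5383, 0.6004]

beam 1: φ=-90°, α=300°
  dir = (cos 300°, sin 300°) = (0.5000, -0.8660); from cell (1,6)
  next x-line at t=0.5400, next y-line at t=0.5543; Δt_x=2.0000, Δt_y=1.1547
    x: enter (2,6) at t=0.5400
    y: enter (2,5) at t=0.5543
    y: enter (2,4) at t=1.7090
    x: enter (3,4) at t=2.5400
    y: enter (3,3) at t=2.8637
    y: enter (3,2) at t=4.0184
    x: enter (4,2) at t=4.5400
    y: enter (4,1) at t=5.1731
    y: enter (4,0) at t=6.3278 ← occupied
  → r_1 = 6.3278
beam 2: φ=-45°, α=345°
  dir = (cos 345°, sin 345°) = (0.9659, -0.2588); from cell (1,6)
  next x-line at t=0.2795, next y-line at t=1.8546; Δt_x=1.0353, Δt_y=3.8637
    x: enter (2,6) at t=0.2795
    x: enter (3,6) at t=1.3148
    y: enter (3,5) at t=1.8546
    x: enter (4,5) at t=2.3501
    x: enter (5,5) at t=3.3854
    x: enter (6,5) at t=4.4206
    x: enter (7,5) at t=5.4559
    y: enter (7,4) at t=5.7183
    x: enter (8,4) at t=6.4912 ← occupied
  → r_2 = 6.4912
beam 3: φ=0°, α=30°
  dir = (cos 30°, sin 30°) = (0.8660, 0.5000); from cell (1,6)
  next x-line at t=0.3118, next y-line at t=1.0400; Δt_x=1.1547, Δt_y=2.0000
    x: enter (2,6) at t=0.3118
    y: enter (2,7) at t=1.0400
    x: enter (3,7) at t=1.4665
    x: enter (4,7) at t=2.6212
    y: enter (4,8) at t=3.0400
    x: enter (5,8) at t=3.7759 ← occupied
  → r_3 = 3.7759
beam 4: φ=45°, α=75°
  dir = (cos 75°, sin 75°) = (0.2588, 0.9659); from cell (1,6)
  next x-line at t=1.0432, next y-line at t=0.5383; Δt_x=3.8637, Δt_y=1.0353
    y: enter (1,7) at t=0.5383 ← occupied
  → r_4 = 0.5383
beam 5: φ=90°, α=120°
  dir = (cos 120°, sin 120°) = (-0.5000, 0.8660); from cell (1,6)
  next x-line at t=1.4600, next y-line at t=0.6004; Δt_x=2.0000, Δt_y=1.1547
    y: enter (1,7) at t=0.6004 ← occupied
  → r_5 = 0.6004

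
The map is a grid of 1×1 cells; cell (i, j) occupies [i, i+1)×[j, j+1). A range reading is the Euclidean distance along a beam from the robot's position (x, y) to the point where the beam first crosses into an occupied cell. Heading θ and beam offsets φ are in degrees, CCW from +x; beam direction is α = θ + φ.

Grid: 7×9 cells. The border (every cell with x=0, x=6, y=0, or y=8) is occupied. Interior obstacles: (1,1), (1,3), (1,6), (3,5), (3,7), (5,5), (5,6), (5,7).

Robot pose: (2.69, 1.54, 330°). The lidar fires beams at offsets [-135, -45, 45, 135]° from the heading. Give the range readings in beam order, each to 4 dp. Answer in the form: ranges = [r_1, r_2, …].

ranges = [0.7143, 0.5590, 3.4268, 4.6173]

beam 1: φ=-135°, α=195°
  cosα=-0.9659 sinα=-0.2588 | (2,1) | tMaxX 0.7143 tMaxY 2.0864 | tΔX 1.0353 tΔY 3.8637
    t=0.7143 [x] (1,1) — stop
  → r_1 = 0.7143
beam 2: φ=-45°, α=285°
  cosα=0.2588 sinα=-0.9659 | (2,1) | tMaxX 1.1977 tMaxY 0.5590 | tΔX 3.8637 tΔY 1.0353
    t=0.5590 [y] (2,0) — stop
  → r_2 = 0.5590
beam 3: φ=45°, α=15°
  cosα=0.9659 sinα=0.2588 | (2,1) | tMaxX 0.3209 tMaxY 1.7773 | tΔX 1.0353 tΔY 3.8637
    t=0.3209 [x] (3,1)
    t=1.3562 [x] (4,1)
    t=1.7773 [y] (4,2)
    t=2.3915 [x] (5,2)
    t=3.4268 [x] (6,2) — stop
  → r_3 = 3.4268
beam 4: φ=135°, α=105°
  cosα=-0.2588 sinα=0.9659 | (2,1) | tMaxX 2.6660 tMaxY 0.4762 | tΔX 3.8637 tΔY 1.0353
    t=0.4762 [y] (2,2)
    t=1.5115 [y] (2,3)
    t=2.5468 [y] (2,4)
    t=2.6660 [x] (1,4)
    t=3.5821 [y] (1,5)
    t=4.6173 [y] (1,6) — stop
  → r_4 = 4.6173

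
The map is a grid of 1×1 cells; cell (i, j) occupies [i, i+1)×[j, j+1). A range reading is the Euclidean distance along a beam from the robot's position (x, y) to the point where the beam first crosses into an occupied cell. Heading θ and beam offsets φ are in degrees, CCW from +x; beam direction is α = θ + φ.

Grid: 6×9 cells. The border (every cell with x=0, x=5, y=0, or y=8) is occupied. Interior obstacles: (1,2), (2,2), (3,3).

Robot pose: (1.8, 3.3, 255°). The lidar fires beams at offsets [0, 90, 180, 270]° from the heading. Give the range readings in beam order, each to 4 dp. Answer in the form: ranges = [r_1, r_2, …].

beam 1: φ=0°, α=255°
  d=(-0.2588,-0.9659)  start (1,3)  tX=3.0910 tY=0.3106  stride 1/|dx|=3.8637 1/|dy|=1.0353
    cross y-line → (1,2), t=0.3106 (wall)
  → r_1 = 0.3106
beam 2: φ=90°, α=345°
  d=(0.9659,-0.2588)  start (1,3)  tX=0.2071 tY=1.1591  stride 1/|dx|=1.0353 1/|dy|=3.8637
    cross x-line → (2,3), t=0.2071
    cross y-line → (2,2), t=1.1591 (wall)
  → r_2 = 1.1591
beam 3: φ=180°, α=75°
  d=(0.2588,0.9659)  start (1,3)  tX=0.7727 tY=0.7247  stride 1/|dx|=3.8637 1/|dy|=1.0353
    cross y-line → (1,4), t=0.7247
    cross x-line → (2,4), t=0.7727
    cross y-line → (2,5), t=1.7600
    cross y-line → (2,6), t=2.7952
    cross y-line → (2,7), t=3.8305
    cross x-line → (3,7), t=4.6364
    cross y-line → (3,8), t=4.8658 (wall)
  → r_3 = 4.8658
beam 4: φ=270°, α=165°
  d=(-0.9659,0.2588)  start (1,3)  tX=0.8282 tY=2.7046  stride 1/|dx|=1.0353 1/|dy|=3.8637
    cross x-line → (0,3), t=0.8282 (wall)
  → r_4 = 0.8282

ranges = [0.3106, 1.1591, 4.8658, 0.8282]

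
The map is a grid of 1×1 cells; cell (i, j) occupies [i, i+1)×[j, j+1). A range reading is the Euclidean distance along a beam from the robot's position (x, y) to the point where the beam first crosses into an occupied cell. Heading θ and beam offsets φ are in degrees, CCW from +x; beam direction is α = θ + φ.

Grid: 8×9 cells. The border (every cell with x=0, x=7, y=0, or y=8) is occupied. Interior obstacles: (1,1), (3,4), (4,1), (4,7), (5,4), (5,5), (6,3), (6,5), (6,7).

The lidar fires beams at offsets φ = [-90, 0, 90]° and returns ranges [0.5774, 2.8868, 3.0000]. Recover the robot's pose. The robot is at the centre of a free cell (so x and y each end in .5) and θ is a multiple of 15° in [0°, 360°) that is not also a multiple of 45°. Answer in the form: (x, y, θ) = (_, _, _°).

(x, y, θ) = (3.5, 7.5, 210°)

Candidates: 33 free-cell centres × 16 headings = 528 poses. Raycast each; keep the one whose scan matches to 4 dp.
  (3.5, 7.5, 240°): beam 1 = 1.0000 ≠ 0.5774 ✗
  (5.5, 3.5, 75°): beam 1 = 0.5176 ≠ 0.5774 ✗
  (5.5, 6.5, 300°): beam 1 = 5.1962 ≠ 0.5774 ✗
  (5.5, 2.5, 165°): beam 1 = 1.5529 ≠ 0.5774 ✗
  (2.5, 5.5, 30°): beam 1 = 1.0000 ≠ 0.5774 ✗
  …
  (3.5, 7.5, 210°): r_1=0.5774, r_2=2.8868, r_3=3.0000 — all match ✓
Unique over the lattice → pose = (3.5, 7.5, 210°).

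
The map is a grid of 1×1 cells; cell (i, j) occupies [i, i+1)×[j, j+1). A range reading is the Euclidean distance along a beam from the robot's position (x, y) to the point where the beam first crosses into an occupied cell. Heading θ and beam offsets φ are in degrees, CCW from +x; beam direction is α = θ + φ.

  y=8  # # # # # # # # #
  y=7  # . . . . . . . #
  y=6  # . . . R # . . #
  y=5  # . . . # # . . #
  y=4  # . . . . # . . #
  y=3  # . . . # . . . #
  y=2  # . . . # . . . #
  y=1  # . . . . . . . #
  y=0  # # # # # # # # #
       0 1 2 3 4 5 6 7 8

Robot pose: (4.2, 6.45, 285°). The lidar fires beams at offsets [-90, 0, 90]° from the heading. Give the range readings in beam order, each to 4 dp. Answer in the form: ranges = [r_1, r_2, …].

ranges = [3.3129, 0.4659, 0.8282]

beam 1: φ=-90°, α=195°
  direction (-0.9659, -0.2588); cell (4,6); t to first gridline: x 0.2071, y 1.7387 (then +1.0353 / +3.8637)
    (3,6) via x @ 0.2071
    (2,6) via x @ 1.2423
    (2,5) via y @ 1.7387
    (1,5) via x @ 2.2776
    (0,5) via x @ 3.3129  # hit
  → r_1 = 3.3129
beam 2: φ=0°, α=285°
  direction (0.2588, -0.9659); cell (4,6); t to first gridline: x 3.0910, y 0.4659 (then +3.8637 / +1.0353)
    (4,5) via y @ 0.4659  # hit
  → r_2 = 0.4659
beam 3: φ=90°, α=15°
  direction (0.9659, 0.2588); cell (4,6); t to first gridline: x 0.8282, y 2.1250 (then +1.0353 / +3.8637)
    (5,6) via x @ 0.8282  # hit
  → r_3 = 0.8282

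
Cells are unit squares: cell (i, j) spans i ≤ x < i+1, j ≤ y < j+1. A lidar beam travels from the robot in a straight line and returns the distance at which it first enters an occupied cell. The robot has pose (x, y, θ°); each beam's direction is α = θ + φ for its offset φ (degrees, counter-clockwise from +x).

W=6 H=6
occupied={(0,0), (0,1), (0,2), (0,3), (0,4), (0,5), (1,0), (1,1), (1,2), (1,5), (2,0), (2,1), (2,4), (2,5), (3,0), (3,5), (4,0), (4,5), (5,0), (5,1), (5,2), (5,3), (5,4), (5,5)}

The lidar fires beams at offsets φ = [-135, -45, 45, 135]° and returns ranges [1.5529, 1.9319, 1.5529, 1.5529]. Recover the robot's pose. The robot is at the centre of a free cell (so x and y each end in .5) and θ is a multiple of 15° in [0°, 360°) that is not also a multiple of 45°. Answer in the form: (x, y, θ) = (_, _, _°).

(x, y, θ) = (3.5, 2.5, 150°)

Enumerate (i+0.5, j+0.5, θ) over the 12 free cells and 16 admissible headings. For each, cast all 4 beams and compare to the given ranges.
  (4.5, 3.5, 330°): beam 1 = 2.5882 ≠ 1.5529 ✗
  (2.5, 3.5, 120°): beam 1 = 2.5882 ≠ 1.5529 ✗
  (1.5, 4.5, 75°): beam 1 = 2.8868 ≠ 1.5529 ✗
  (4.5, 1.5, 15°): beam 1 = 0.5774 ≠ 1.5529 ✗
  …
  (3.5, 2.5, 150°): r_1=1.5529, r_2=1.9319, r_3=1.5529, r_4=1.5529 — all match ✓
No second candidate reproduces the full scan.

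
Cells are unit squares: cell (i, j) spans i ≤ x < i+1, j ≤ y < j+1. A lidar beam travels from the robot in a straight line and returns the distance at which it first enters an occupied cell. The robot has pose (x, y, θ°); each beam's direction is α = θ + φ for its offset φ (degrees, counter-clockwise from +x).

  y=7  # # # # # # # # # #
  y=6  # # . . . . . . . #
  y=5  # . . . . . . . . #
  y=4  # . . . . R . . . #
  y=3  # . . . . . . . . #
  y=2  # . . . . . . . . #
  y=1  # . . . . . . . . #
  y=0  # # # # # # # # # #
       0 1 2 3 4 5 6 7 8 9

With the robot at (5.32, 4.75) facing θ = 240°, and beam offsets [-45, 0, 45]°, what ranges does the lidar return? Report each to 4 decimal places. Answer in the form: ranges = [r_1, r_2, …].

beam 1: φ=-45°, α=195°
  direction (-0.9659, -0.2588); cell (5,4); t to first gridline: x 0.3313, y 2.8978 (then +1.0353 / +3.8637)
    (4,4) via x @ 0.3313
    (3,4) via x @ 1.3666
    (2,4) via x @ 2.4018
    (2,3) via y @ 2.8978
    (1,3) via x @ 3.4371
    (0,3) via x @ 4.4724  # hit
  → r_1 = 4.4724
beam 2: φ=0°, α=240°
  direction (-0.5000, -0.8660); cell (5,4); t to first gridline: x 0.6400, y 0.8660 (then +2.0000 / +1.1547)
    (4,4) via x @ 0.6400
    (4,3) via y @ 0.8660
    (4,2) via y @ 2.0207
    (3,2) via x @ 2.6400
    (3,1) via y @ 3.1754
    (3,0) via y @ 4.3301  # hit
  → r_2 = 4.3301
beam 3: φ=45°, α=285°
  direction (0.2588, -0.9659); cell (5,4); t to first gridline: x 2.6273, y 0.7765 (then +3.8637 / +1.0353)
    (5,3) via y @ 0.7765
    (5,2) via y @ 1.8117
    (6,2) via x @ 2.6273
    (6,1) via y @ 2.8470
    (6,0) via y @ 3.8823  # hit
  → r_3 = 3.8823

ranges = [4.4724, 4.3301, 3.8823]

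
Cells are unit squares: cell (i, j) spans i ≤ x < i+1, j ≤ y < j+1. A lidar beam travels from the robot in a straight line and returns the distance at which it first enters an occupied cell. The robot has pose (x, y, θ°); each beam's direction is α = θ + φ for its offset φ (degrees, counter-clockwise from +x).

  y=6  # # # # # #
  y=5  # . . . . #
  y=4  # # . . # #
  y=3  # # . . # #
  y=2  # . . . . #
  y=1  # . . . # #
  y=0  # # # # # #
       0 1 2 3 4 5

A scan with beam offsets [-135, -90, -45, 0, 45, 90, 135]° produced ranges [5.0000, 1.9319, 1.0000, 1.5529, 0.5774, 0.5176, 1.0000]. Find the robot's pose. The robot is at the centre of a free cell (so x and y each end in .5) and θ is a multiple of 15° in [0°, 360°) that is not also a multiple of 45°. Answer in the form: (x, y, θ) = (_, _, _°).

Enumerate (i+0.5, j+0.5, θ) over the 15 free cells and 16 admissible headings. For each, cast all 7 beams and compare to the given ranges.
  (2.5, 5.5, 105°): beam 1 = 1.7321 ≠ 5.0000 ✗
  (2.5, 2.5, 120°): beam 1 = 1.9319 ≠ 5.0000 ✗
  (3.5, 3.5, 15°): beam 1 = 2.8868 ≠ 5.0000 ✗
  (3.5, 5.5, 150°): beam 1 = 1.5529 ≠ 5.0000 ✗
  …
  (3.5, 5.5, 15°): r_1=5.0000, r_2=1.9319, r_3=1.0000, r_4=1.5529, r_5=0.5774, r_6=0.5176, r_7=1.0000 — all match ✓
No second candidate reproduces the full scan.

(x, y, θ) = (3.5, 5.5, 15°)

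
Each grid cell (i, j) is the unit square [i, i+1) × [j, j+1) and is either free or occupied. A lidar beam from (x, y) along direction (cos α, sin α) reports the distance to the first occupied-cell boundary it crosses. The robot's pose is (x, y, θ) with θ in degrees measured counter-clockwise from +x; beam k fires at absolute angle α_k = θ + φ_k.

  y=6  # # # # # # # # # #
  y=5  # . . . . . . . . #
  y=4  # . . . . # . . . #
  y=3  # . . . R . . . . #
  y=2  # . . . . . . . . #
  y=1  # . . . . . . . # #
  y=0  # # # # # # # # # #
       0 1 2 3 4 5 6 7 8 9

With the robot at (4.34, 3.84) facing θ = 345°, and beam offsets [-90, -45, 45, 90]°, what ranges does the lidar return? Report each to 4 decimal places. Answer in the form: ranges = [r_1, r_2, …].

ranges = [2.9402, 3.2793, 0.7621, 2.2362]

beam 1: φ=-90°, α=255°
  dir = (cos 255°, sin 255°) = (-0.2588, -0.9659); from cell (4,3)
  next x-line at t=1.3137, next y-line at t=0.8696; Δt_x=3.8637, Δt_y=1.0353
    y: enter (4,2) at t=0.8696
    x: enter (3,2) at t=1.3137
    y: enter (3,1) at t=1.9049
    y: enter (3,0) at t=2.9402 ← occupied
  → r_1 = 2.9402
beam 2: φ=-45°, α=300°
  dir = (cos 300°, sin 300°) = (0.5000, -0.8660); from cell (4,3)
  next x-line at t=1.3200, next y-line at t=0.9699; Δt_x=2.0000, Δt_y=1.1547
    y: enter (4,2) at t=0.9699
    x: enter (5,2) at t=1.3200
    y: enter (5,1) at t=2.1246
    y: enter (5,0) at t=3.2793 ← occupied
  → r_2 = 3.2793
beam 3: φ=45°, α=30°
  dir = (cos 30°, sin 30°) = (0.8660, 0.5000); from cell (4,3)
  next x-line at t=0.7621, next y-line at t=0.3200; Δt_x=1.1547, Δt_y=2.0000
    y: enter (4,4) at t=0.3200
    x: enter (5,4) at t=0.7621 ← occupied
  → r_3 = 0.7621
beam 4: φ=90°, α=75°
  dir = (cos 75°, sin 75°) = (0.2588, 0.9659); from cell (4,3)
  next x-line at t=2.5500, next y-line at t=0.1656; Δt_x=3.8637, Δt_y=1.0353
    y: enter (4,4) at t=0.1656
    y: enter (4,5) at t=1.2009
    y: enter (4,6) at t=2.2362 ← occupied
  → r_4 = 2.2362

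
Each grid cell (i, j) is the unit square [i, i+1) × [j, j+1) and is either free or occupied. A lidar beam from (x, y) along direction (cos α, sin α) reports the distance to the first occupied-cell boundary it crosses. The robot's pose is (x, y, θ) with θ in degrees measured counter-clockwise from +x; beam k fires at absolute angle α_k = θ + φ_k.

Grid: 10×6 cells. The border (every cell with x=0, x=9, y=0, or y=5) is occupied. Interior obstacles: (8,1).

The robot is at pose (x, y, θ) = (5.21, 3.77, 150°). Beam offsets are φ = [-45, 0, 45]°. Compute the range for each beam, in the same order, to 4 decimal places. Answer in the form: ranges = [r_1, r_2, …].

beam 1: φ=-45°, α=105°
  cosα=-0.2588 sinα=0.9659 | (5,3) | tMaxX 0.8114 tMaxY 0.2381 | tΔX 3.8637 tΔY 1.0353
    t=0.2381 [y] (5,4)
    t=0.8114 [x] (4,4)
    t=1.2734 [y] (4,5) — stop
  → r_1 = 1.2734
beam 2: φ=0°, α=150°
  cosα=-0.8660 sinα=0.5000 | (5,3) | tMaxX 0.2425 tMaxY 0.4600 | tΔX 1.1547 tΔY 2.0000
    t=0.2425 [x] (4,3)
    t=0.4600 [y] (4,4)
    t=1.3972 [x] (3,4)
    t=2.4600 [y] (3,5) — stop
  → r_2 = 2.4600
beam 3: φ=45°, α=195°
  cosα=-0.9659 sinα=-0.2588 | (5,3) | tMaxX 0.2174 tMaxY 2.9751 | tΔX 1.0353 tΔY 3.8637
    t=0.2174 [x] (4,3)
    t=1.2527 [x] (3,3)
    t=2.2880 [x] (2,3)
    t=2.9751 [y] (2,2)
    t=3.3232 [x] (1,2)
    t=4.3585 [x] (0,2) — stop
  → r_3 = 4.3585

ranges = [1.2734, 2.4600, 4.3585]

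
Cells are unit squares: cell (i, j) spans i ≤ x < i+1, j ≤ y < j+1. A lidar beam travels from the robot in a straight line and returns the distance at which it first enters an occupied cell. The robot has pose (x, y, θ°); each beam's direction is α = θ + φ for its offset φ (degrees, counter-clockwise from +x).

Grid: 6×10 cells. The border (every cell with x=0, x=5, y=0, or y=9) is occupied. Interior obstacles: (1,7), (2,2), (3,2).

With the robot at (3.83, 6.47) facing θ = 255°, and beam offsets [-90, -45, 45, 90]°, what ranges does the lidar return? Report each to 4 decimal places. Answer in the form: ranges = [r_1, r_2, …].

ranges = [2.0478, 3.2678, 2.3400, 1.2113]

beam 1: φ=-90°, α=165°
  d=(-0.9659,0.2588)  start (3,6)  tX=0.8593 tY=2.0478  stride 1/|dx|=1.0353 1/|dy|=3.8637
    cross x-line → (2,6), t=0.8593
    cross x-line → (1,6), t=1.8946
    cross y-line → (1,7), t=2.0478 (wall)
  → r_1 = 2.0478
beam 2: φ=-45°, α=210°
  d=(-0.8660,-0.5000)  start (3,6)  tX=0.9584 tY=0.9400  stride 1/|dx|=1.1547 1/|dy|=2.0000
    cross y-line → (3,5), t=0.9400
    cross x-line → (2,5), t=0.9584
    cross x-line → (1,5), t=2.1131
    cross y-line → (1,4), t=2.9400
    cross x-line → (0,4), t=3.2678 (wall)
  → r_2 = 3.2678
beam 3: φ=45°, α=300°
  d=(0.5000,-0.8660)  start (3,6)  tX=0.3400 tY=0.5427  stride 1/|dx|=2.0000 1/|dy|=1.1547
    cross x-line → (4,6), t=0.3400
    cross y-line → (4,5), t=0.5427
    cross y-line → (4,4), t=1.6974
    cross x-line → (5,4), t=2.3400 (wall)
  → r_3 = 2.3400
beam 4: φ=90°, α=345°
  d=(0.9659,-0.2588)  start (3,6)  tX=0.1760 tY=1.8159  stride 1/|dx|=1.0353 1/|dy|=3.8637
    cross x-line → (4,6), t=0.1760
    cross x-line → (5,6), t=1.2113 (wall)
  → r_4 = 1.2113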